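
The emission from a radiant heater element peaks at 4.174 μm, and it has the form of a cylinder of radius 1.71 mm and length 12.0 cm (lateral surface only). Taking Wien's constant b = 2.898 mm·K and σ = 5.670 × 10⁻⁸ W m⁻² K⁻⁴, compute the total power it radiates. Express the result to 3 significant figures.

P ≈ 17.0 W

Wien's law: T = b/λ_max = 2.898×10⁻³/4.174×10⁻⁶ = 694.298 K.
Lateral area A = 2πrL = 2π×1.71×10⁻³×0.120 = 1.28931×10⁻³ m².
Then P = σAT⁴ = 5.670×10⁻⁸×1.28931×10⁻³×(694.298)⁴ = 17.0 W.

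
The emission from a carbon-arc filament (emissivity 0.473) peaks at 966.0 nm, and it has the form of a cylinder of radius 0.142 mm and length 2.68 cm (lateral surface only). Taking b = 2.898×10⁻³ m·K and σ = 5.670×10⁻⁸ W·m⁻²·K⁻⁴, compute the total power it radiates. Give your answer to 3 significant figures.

Wien's law: T = b/λ_max = 2.898×10⁻³/9.660×10⁻⁷ = 3000.00 K.
Lateral area A = 2πrL = 2π×1.42×10⁻⁴×0.0268 = 2.39113×10⁻⁵ m².
Then P = εσAT⁴ = 0.473×5.670×10⁻⁸×2.39113×10⁻⁵×(3000.00)⁴ = 51.9 W.

P ≈ 51.9 W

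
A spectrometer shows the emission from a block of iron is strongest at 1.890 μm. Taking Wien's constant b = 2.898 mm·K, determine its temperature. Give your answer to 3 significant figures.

T ≈ 1.53×10³ K

Wien's law gives T = b/λ_max = (2.898×10⁻³ m·K)/(1.890×10⁻⁶ m) = 1.53×10³ K.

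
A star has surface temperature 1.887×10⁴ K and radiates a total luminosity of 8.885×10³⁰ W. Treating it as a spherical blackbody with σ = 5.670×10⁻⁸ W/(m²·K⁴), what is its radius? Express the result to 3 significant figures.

R ≈ 9.92×10⁹ m

L = 4πR²σT⁴ ⇒ R = √(L/(4πσT⁴)).
σT⁴ = 7.18904×10⁹ W/m², so R = √(8.885×10³⁰/(4π×7.18904×10⁹)) = 9.92×10⁹ m.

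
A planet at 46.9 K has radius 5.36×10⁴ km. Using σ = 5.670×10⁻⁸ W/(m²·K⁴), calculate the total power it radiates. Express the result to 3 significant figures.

Surface area A = 4πR² = 4π(5.36×10⁷ m)² = 3.61027×10¹⁶ m².
P = σAT⁴ = 5.670×10⁻⁸ × 3.61027×10¹⁶ × (46.9)⁴ = 9.90×10¹⁵ W.

P ≈ 9.90×10¹⁵ W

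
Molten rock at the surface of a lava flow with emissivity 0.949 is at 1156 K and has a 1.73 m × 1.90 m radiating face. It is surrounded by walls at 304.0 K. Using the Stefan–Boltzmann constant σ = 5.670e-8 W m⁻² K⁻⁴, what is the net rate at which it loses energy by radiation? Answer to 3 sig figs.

Area A = 1.73 × 1.90 = 3.287 m².
Net radiated power P_net = εσA(T⁴ − T₀⁴) = 0.949×5.670×10⁻⁸×3.287×(1156⁴ − 304.0⁴).
T⁴ − T₀⁴ = 1.78579×10¹² − 8.54072×10⁹ = 1.77725×10¹² K⁴, so P_net = 3.14×10⁵ W.

Net loss ≈ 3.14×10⁵ W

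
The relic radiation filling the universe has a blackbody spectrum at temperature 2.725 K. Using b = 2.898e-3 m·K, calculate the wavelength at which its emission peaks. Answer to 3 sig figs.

Wien's displacement law: λ_max = b/T = (2.898×10⁻³ m·K)/(2.725 K) = 1.063×10⁻³ m.
That is 1.06 mm, in the microwave range.

λ_max ≈ 1.06 mm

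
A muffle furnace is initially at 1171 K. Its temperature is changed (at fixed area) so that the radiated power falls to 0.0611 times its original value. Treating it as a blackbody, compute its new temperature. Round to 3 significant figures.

P ∝ T⁴, so T₂/T₁ = (P₂/P₁)^(1/4) = (0.0611)^(1/4) = 0.497176.
T₂ = 1171 × 0.497176 = 582 K.

T₂ ≈ 582 K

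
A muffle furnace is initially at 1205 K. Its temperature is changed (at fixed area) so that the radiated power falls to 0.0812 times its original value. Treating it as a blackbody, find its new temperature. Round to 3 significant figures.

T₂ ≈ 643 K

P ∝ T⁴, so T₂/T₁ = (P₂/P₁)^(1/4) = (0.0812)^(1/4) = 0.533813.
T₂ = 1205 × 0.533813 = 643 K.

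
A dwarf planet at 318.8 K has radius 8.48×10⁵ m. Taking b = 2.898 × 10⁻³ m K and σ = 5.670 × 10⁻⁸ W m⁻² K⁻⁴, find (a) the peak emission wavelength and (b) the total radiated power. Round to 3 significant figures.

λ_max ≈ 9.09 μm; P ≈ 5.29×10¹⁵ W

(a) λ_max = b/T = 2.898×10⁻³/318.8 = 9.090×10⁻⁶ m = 9.09 μm.
Surface area A = 4πR² = 4π(8.48×10⁵ m)² = 9.03653×10¹² m².
(b) P = σAT⁴ = 5.670×10⁻⁸×9.03653×10¹²×(318.8)⁴ = 5.29×10¹⁵ W.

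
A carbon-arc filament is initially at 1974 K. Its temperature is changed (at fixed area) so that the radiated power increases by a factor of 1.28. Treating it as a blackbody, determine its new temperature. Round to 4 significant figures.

P ∝ T⁴, so T₂/T₁ = (P₂/P₁)^(1/4) = (1.28)^(1/4) = 1.06366.
T₂ = 1974 × 1.06366 = 2100 K.

T₂ ≈ 2100 K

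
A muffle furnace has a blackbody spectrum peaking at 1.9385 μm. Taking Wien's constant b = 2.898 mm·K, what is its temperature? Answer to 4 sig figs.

Wien's law gives T = b/λ_max = (2.898×10⁻³ m·K)/(1.9385×10⁻⁶ m) = 1495 K.

T ≈ 1495 K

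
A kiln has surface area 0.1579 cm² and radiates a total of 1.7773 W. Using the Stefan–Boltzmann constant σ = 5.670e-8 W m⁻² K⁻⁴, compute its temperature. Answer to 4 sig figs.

T ≈ 1187 K

Area A = 0.1579 cm² = 1.579×10⁻⁵ m².
P = σAT⁴ ⇒ T = (P/(σA))^(1/4) = (1.7773/(5.670×10⁻⁸×1.579×10⁻⁵))^(1/4) = 1187 K.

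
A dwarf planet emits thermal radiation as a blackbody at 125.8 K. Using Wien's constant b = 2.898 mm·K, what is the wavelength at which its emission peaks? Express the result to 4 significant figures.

λ_max ≈ 23.04 μm

Wien's displacement law: λ_max = b/T = (2.898×10⁻³ m·K)/(125.8 K) = 2.3037×10⁻⁵ m.
That is 23.04 μm, in the infrared range.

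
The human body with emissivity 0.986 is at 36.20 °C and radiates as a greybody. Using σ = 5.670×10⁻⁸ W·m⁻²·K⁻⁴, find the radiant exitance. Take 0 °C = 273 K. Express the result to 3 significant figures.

T = 36.20 °C + 273 = 309.20 K.
Stefan–Boltzmann: I = εσT⁴ = 0.986 × 5.670×10⁻⁸ × (309.20)⁴ = 511 W/m².

I ≈ 511 W/m²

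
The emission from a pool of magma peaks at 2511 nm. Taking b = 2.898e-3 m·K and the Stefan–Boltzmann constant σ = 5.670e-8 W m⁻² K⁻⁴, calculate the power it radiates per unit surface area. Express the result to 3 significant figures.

Wien's law: T = b/λ_max = 2.898×10⁻³/2.511×10⁻⁶ = 1154.12 K.
Then I = σT⁴ = 5.670×10⁻⁸×(1154.12)⁴ = 1.01×10⁵ W/m².

I ≈ 1.01×10⁵ W/m²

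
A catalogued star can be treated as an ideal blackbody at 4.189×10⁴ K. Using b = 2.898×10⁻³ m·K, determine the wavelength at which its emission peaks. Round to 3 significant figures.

λ_max ≈ 69.2 nm

Wien's displacement law: λ_max = b/T = (2.898×10⁻³ m·K)/(4.189×10⁴ K) = 6.918×10⁻⁸ m.
That is 69.2 nm, in the ultraviolet range.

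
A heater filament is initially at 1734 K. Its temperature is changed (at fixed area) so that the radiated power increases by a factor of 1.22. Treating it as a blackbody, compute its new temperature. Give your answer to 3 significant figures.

P ∝ T⁴, so T₂/T₁ = (P₂/P₁)^(1/4) = (1.22)^(1/4) = 1.05097.
T₂ = 1734 × 1.05097 = 1.82×10³ K.

T₂ ≈ 1.82×10³ K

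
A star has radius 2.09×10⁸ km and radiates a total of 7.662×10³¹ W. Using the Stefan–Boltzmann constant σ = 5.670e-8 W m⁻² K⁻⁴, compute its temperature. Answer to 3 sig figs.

Surface area A = 4πR² = 4π(2.09×10¹¹ m)² = 5.48912×10²³ m².
P = σAT⁴ ⇒ T = (P/(σA))^(1/4) = (7.662×10³¹/(5.670×10⁻⁸×5.48912×10²³))^(1/4) = 7.04×10³ K.

T ≈ 7.04×10³ K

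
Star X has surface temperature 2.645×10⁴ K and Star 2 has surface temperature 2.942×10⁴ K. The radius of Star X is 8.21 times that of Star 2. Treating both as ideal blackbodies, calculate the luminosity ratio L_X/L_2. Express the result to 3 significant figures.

L_X/L_2 ≈ 44.0

L ∝ R²T⁴, so L_X/L_2 = (R_X/R_2)²(T_X/T_2)⁴ = (8.21)² × (2.645×10⁴/2.942×10⁴)⁴ = 67.4041 × 0.653329 = 44.0.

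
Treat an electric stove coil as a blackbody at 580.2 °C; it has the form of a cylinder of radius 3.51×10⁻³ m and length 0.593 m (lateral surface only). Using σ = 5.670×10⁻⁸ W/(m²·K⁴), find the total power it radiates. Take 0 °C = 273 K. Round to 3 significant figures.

T = 580.2 °C + 273 = 853.2 K.
Lateral area A = 2πrL = 2π×3.51×10⁻³×0.593 = 0.0130780 m².
P = σAT⁴ = 5.670×10⁻⁸ × 0.0130780 × (853.2)⁴ = 393 W.

P ≈ 393 W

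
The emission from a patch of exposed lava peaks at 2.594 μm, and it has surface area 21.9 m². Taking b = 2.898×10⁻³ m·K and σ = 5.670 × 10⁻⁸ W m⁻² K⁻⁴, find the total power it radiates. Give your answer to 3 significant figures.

P ≈ 1.93×10⁶ W

Wien's law: T = b/λ_max = 2.898×10⁻³/2.594×10⁻⁶ = 1117.19 K.
Area A = 21.9 m².
Then P = σAT⁴ = 5.670×10⁻⁸×21.9×(1117.19)⁴ = 1.93×10⁶ W.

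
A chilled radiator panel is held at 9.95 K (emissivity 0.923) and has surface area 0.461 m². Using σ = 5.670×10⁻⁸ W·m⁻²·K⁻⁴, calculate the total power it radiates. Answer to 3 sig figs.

P ≈ 2.36×10⁻⁴ W

Area A = 0.461 m².
P = εσAT⁴ = 0.923 × 5.670×10⁻⁸ × 0.461 × (9.95)⁴ = 2.36×10⁻⁴ W.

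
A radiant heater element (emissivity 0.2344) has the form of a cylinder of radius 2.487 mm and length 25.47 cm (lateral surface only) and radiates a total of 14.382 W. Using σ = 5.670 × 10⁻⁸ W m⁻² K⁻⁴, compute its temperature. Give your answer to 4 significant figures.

T ≈ 722.1 K

Lateral area A = 2πrL = 2π×2.487×10⁻³×0.2547 = 3.98001×10⁻³ m².
P = εσAT⁴ ⇒ T = (P/(εσA))^(1/4) = (14.382/(0.2344×5.670×10⁻⁸×3.98001×10⁻³))^(1/4) = 722.1 K.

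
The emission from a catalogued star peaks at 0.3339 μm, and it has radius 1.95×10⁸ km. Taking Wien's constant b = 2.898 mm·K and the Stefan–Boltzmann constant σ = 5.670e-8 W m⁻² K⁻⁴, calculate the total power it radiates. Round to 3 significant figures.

P ≈ 1.54×10³² W

Wien's law: T = b/λ_max = 2.898×10⁻³/3.339×10⁻⁷ = 8679.25 K.
Surface area A = 4πR² = 4π(1.95×10¹¹ m)² = 4.77836×10²³ m².
Then P = σAT⁴ = 5.670×10⁻⁸×4.77836×10²³×(8679.25)⁴ = 1.54×10³² W.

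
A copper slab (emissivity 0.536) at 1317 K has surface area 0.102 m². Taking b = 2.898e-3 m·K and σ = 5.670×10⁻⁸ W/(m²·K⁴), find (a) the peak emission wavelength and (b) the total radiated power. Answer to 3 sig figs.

(a) λ_max = b/T = 2.898×10⁻³/1317 = 2.200×10⁻⁶ m = 2.20×10³ nm.
Area A = 0.102 m².
(b) P = εσAT⁴ = 0.536×5.670×10⁻⁸×0.102×(1317)⁴ = 9.33×10³ W.

λ_max ≈ 2.20×10³ nm; P ≈ 9.33×10³ W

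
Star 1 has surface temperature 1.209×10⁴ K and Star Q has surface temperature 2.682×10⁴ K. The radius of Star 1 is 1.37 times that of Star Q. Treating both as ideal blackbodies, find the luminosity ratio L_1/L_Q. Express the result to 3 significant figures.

L ∝ R²T⁴, so L_1/L_Q = (R_1/R_Q)²(T_1/T_Q)⁴ = (1.37)² × (1.209×10⁴/2.682×10⁴)⁴ = 1.8769 × 0.0412924 = 0.0775.

L_1/L_Q ≈ 0.0775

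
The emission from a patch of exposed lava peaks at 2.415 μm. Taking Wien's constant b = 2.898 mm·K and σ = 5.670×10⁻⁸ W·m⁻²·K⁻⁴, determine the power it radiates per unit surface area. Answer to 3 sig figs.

Wien's law: T = b/λ_max = 2.898×10⁻³/2.415×10⁻⁶ = 1200.00 K.
Then I = σT⁴ = 5.670×10⁻⁸×(1200.00)⁴ = 1.18×10⁵ W/m².

I ≈ 1.18×10⁵ W/m²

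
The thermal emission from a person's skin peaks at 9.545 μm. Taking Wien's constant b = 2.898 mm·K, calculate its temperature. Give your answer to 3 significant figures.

T ≈ 304 K

Wien's law gives T = b/λ_max = (2.898×10⁻³ m·K)/(9.545×10⁻⁶ m) = 304 K.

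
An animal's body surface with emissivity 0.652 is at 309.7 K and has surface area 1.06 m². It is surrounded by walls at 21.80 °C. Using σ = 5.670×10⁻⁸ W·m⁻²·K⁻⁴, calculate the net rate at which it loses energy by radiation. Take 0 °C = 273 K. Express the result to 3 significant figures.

Surroundings: T = 21.80 °C + 273 = 294.80 K.
Area A = 1.06 m².
Net radiated power P_net = εσA(T⁴ − T₀⁴) = 0.652×5.670×10⁻⁸×1.06×(309.7⁴ − 294.80⁴).
T⁴ − T₀⁴ = 9.19951×10⁹ − 7.55283×10⁹ = 1.64668×10⁹ K⁴, so P_net = 64.5 W.

Net loss ≈ 64.5 W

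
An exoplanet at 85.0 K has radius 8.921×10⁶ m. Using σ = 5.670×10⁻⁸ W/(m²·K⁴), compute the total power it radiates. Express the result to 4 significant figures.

Surface area A = 4πR² = 4π(8.921×10⁶ m)² = 1.00009×10¹⁵ m².
P = σAT⁴ = 5.670×10⁻⁸ × 1.00009×10¹⁵ × (85.0)⁴ = 2.960×10¹⁵ W.

P ≈ 2.960×10¹⁵ W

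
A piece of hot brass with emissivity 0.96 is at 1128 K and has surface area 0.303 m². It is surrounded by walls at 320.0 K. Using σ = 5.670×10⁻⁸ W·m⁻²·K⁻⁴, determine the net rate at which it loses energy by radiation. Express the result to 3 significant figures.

Net loss ≈ 2.65×10⁴ W

Area A = 0.303 m².
Net radiated power P_net = εσA(T⁴ − T₀⁴) = 0.96×5.670×10⁻⁸×0.303×(1128⁴ − 320.0⁴).
T⁴ − T₀⁴ = 1.61896×10¹² − 1.04858×10¹⁰ = 1.60847×10¹² K⁴, so P_net = 2.65×10⁴ W.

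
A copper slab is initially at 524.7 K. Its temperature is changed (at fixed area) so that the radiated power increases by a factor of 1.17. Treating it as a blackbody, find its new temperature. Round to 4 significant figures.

P ∝ T⁴, so T₂/T₁ = (P₂/P₁)^(1/4) = (1.17)^(1/4) = 1.04003.
T₂ = 524.7 × 1.04003 = 545.7 K.

T₂ ≈ 545.7 K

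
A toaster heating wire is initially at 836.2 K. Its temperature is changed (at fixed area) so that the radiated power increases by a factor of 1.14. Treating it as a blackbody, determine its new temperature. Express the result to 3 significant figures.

P ∝ T⁴, so T₂/T₁ = (P₂/P₁)^(1/4) = (1.14)^(1/4) = 1.03330.
T₂ = 836.2 × 1.03330 = 864 K.

T₂ ≈ 864 K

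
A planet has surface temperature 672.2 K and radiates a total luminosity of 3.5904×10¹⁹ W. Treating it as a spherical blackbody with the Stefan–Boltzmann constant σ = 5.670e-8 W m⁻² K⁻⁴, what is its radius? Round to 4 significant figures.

L = 4πR²σT⁴ ⇒ R = √(L/(4πσT⁴)).
σT⁴ = 11576.5 W/m², so R = √(3.5904×10¹⁹/(4π×11576.5)) = 1.571×10⁷ m.

R ≈ 1.571×10⁷ m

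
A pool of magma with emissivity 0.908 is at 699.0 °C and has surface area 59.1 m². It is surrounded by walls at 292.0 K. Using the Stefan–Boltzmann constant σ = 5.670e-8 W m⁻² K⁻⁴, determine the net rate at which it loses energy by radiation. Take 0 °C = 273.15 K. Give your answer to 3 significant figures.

Net loss ≈ 2.70×10⁶ W

T = 699.0 °C + 273.15 = 972.15 K.
Area A = 59.1 m².
Net radiated power P_net = εσA(T⁴ − T₀⁴) = 0.908×5.670×10⁻⁸×59.1×(972.15⁴ − 292.0⁴).
T⁴ − T₀⁴ = 8.93168×10¹¹ − 7.26995×10⁹ = 8.85898×10¹¹ K⁴, so P_net = 2.70×10⁶ W.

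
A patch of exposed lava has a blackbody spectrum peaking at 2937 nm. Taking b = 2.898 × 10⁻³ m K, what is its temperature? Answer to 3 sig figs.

T ≈ 987 K

Wien's law gives T = b/λ_max = (2.898×10⁻³ m·K)/(2.937×10⁻⁶ m) = 987 K.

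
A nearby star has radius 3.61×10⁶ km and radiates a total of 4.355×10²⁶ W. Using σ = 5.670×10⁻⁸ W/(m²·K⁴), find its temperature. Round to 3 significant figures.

Surface area A = 4πR² = 4π(3.61×10⁹ m)² = 1.63766×10²⁰ m².
P = σAT⁴ ⇒ T = (P/(σA))^(1/4) = (4.355×10²⁶/(5.670×10⁻⁸×1.63766×10²⁰))^(1/4) = 2.62×10³ K.

T ≈ 2.62×10³ K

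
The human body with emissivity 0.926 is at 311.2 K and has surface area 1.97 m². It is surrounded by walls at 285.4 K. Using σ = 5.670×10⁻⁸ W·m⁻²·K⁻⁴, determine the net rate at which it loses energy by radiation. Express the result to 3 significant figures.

Net loss ≈ 284 W

Area A = 1.97 m².
Net radiated power P_net = εσA(T⁴ − T₀⁴) = 0.926×5.670×10⁻⁸×1.97×(311.2⁴ − 285.4⁴).
T⁴ − T₀⁴ = 9.37904×10⁹ − 6.63462×10⁹ = 2.74442×10⁹ K⁴, so P_net = 284 W.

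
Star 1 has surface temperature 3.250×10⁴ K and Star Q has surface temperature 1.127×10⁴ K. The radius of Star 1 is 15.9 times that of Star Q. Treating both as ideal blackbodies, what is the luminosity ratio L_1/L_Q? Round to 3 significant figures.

L ∝ R²T⁴, so L_1/L_Q = (R_1/R_Q)²(T_1/T_Q)⁴ = (15.9)² × (3.250×10⁴/1.127×10⁴)⁴ = 252.81 × 69.1573 = 1.75×10⁴.

L_1/L_Q ≈ 1.75×10⁴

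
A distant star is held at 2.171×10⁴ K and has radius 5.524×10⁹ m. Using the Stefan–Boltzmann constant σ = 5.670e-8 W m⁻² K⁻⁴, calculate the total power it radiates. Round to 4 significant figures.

Surface area A = 4πR² = 4π(5.524×10⁹ m)² = 3.83457×10²⁰ m².
P = σAT⁴ = 5.670×10⁻⁸ × 3.83457×10²⁰ × (2.171×10⁴)⁴ = 4.830×10³⁰ W.

P ≈ 4.830×10³⁰ W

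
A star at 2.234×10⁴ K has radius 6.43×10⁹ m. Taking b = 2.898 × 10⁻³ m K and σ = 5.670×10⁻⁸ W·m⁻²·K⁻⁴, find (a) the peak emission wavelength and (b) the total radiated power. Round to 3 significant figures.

(a) λ_max = b/T = 2.898×10⁻³/2.234×10⁴ = 1.297×10⁻⁷ m = 130 nm.
Surface area A = 4πR² = 4π(6.43×10⁹ m)² = 5.19555×10²⁰ m².
(b) P = σAT⁴ = 5.670×10⁻⁸×5.19555×10²⁰×(2.234×10⁴)⁴ = 7.34×10³⁰ W.

λ_max ≈ 130 nm; P ≈ 7.34×10³⁰ W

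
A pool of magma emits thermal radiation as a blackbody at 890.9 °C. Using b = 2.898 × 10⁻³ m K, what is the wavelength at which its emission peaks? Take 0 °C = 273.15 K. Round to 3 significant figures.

λ_max ≈ 2.49 μm

T = 890.9 °C + 273.15 = 1164.05 K.
Wien's displacement law: λ_max = b/T = (2.898×10⁻³ m·K)/(1164.05 K) = 2.490×10⁻⁶ m.
That is 2.49 μm, in the infrared range.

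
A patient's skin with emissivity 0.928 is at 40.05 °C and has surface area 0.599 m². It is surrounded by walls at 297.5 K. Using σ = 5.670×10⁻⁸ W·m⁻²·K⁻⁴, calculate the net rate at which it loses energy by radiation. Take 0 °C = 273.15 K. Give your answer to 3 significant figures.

T = 40.05 °C + 273.15 = 313.20 K.
Area A = 0.599 m².
Net radiated power P_net = εσA(T⁴ − T₀⁴) = 0.928×5.670×10⁻⁸×0.599×(313.20⁴ − 297.5⁴).
T⁴ − T₀⁴ = 9.62248×10⁹ − 7.83336×10⁹ = 1.78912×10⁹ K⁴, so P_net = 56.4 W.

Net loss ≈ 56.4 W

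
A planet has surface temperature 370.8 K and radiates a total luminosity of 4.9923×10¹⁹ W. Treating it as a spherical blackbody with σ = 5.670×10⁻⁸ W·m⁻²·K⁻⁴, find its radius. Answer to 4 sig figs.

R ≈ 6.088×10⁷ m

L = 4πR²σT⁴ ⇒ R = √(L/(4πσT⁴)).
σT⁴ = 1071.87 W/m², so R = √(4.9923×10¹⁹/(4π×1071.87)) = 6.088×10⁷ m.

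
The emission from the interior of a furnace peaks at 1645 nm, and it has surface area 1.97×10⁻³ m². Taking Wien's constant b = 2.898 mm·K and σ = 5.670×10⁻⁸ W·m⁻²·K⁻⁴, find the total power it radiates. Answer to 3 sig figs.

P ≈ 1.08×10³ W

Wien's law: T = b/λ_max = 2.898×10⁻³/1.645×10⁻⁶ = 1761.70 K.
Area A = 1.97×10⁻³ m².
Then P = σAT⁴ = 5.670×10⁻⁸×1.97×10⁻³×(1761.70)⁴ = 1.08×10³ W.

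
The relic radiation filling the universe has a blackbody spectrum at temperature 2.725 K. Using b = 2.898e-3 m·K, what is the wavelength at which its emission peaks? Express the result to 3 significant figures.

Wien's displacement law: λ_max = b/T = (2.898×10⁻³ m·K)/(2.725 K) = 1.063×10⁻³ m.
That is 1.06×10⁻³ m, in the microwave range.

λ_max ≈ 1.06×10⁻³ m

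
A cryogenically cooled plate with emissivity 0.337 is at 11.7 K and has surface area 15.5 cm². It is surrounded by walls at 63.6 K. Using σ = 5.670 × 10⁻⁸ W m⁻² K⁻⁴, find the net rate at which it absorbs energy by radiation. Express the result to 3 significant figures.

Net gain ≈ 4.84×10⁻⁴ W

Area A = 15.5 cm² = 1.55×10⁻³ m².
Net radiated power P_net = εσA(T⁴ − T₀⁴) = 0.337×5.670×10⁻⁸×1.55×10⁻³×(11.7⁴ − 63.6⁴).
T⁴ − T₀⁴ = 18738.9 − 1.63617×10⁷ = -1.63430×10⁷ K⁴, so P_net = -4.84×10⁻⁴ W — negative, meaning a net gain of 4.84×10⁻⁴ W.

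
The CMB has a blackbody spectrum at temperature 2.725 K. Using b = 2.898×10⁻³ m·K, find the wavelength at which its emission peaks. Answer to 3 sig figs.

Wien's displacement law: λ_max = b/T = (2.898×10⁻³ m·K)/(2.725 K) = 1.063×10⁻³ m.
That is 1.06×10⁻³ m, in the microwave range.

λ_max ≈ 1.06×10⁻³ m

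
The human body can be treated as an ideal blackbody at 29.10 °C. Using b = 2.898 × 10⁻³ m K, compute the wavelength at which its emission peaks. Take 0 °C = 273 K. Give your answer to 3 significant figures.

λ_max ≈ 9.59 μm

T = 29.10 °C + 273 = 302.10 K.
Wien's displacement law: λ_max = b/T = (2.898×10⁻³ m·K)/(302.10 K) = 9.593×10⁻⁶ m.
That is 9.59 μm, in the infrared range.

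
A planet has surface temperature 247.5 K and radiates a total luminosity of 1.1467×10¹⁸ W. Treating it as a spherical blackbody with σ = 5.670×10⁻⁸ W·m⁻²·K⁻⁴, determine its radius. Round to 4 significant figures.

L = 4πR²σT⁴ ⇒ R = √(L/(4πσT⁴)).
σT⁴ = 212.757 W/m², so R = √(1.1467×10¹⁸/(4π×212.757)) = 2.071×10⁷ m.

R ≈ 2.071×10⁷ m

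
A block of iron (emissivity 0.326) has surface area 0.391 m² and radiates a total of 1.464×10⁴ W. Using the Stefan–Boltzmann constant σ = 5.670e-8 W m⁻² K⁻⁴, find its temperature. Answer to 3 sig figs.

Area A = 0.391 m².
P = εσAT⁴ ⇒ T = (P/(εσA))^(1/4) = (1.464×10⁴/(0.326×5.670×10⁻⁸×0.391))^(1/4) = 1.19×10³ K.

T ≈ 1.19×10³ K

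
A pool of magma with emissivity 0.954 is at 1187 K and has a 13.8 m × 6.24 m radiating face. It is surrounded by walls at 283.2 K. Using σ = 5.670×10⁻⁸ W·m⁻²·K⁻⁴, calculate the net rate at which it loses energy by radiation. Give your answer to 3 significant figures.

Area A = 13.8 × 6.24 = 86.112 m².
Net radiated power P_net = εσA(T⁴ − T₀⁴) = 0.954×5.670×10⁻⁸×86.112×(1187⁴ − 283.2⁴).
T⁴ − T₀⁴ = 1.98519×10¹² − 6.43240×10⁹ = 1.97876×10¹² K⁴, so P_net = 9.22×10⁶ W.

Net loss ≈ 9.22×10⁶ W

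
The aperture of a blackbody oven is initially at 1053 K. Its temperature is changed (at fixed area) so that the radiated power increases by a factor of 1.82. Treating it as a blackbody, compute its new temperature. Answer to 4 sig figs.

T₂ ≈ 1223 K

P ∝ T⁴, so T₂/T₁ = (P₂/P₁)^(1/4) = (1.82)^(1/4) = 1.16150.
T₂ = 1053 × 1.16150 = 1223 K.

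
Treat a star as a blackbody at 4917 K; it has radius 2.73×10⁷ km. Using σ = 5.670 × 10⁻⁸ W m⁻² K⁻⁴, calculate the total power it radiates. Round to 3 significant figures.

P ≈ 3.10×10²⁹ W

Surface area A = 4πR² = 4π(2.73×10¹⁰ m)² = 9.36559×10²¹ m².
P = σAT⁴ = 5.670×10⁻⁸ × 9.36559×10²¹ × (4917)⁴ = 3.10×10²⁹ W.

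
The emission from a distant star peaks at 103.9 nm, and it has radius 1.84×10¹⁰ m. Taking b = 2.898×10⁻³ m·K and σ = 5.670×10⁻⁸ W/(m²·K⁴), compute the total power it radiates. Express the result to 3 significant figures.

P ≈ 1.46×10³² W

Wien's law: T = b/λ_max = 2.898×10⁻³/1.039×10⁻⁷ = 27892.2 K.
Surface area A = 4πR² = 4π(1.84×10¹⁰ m)² = 4.25447×10²¹ m².
Then P = σAT⁴ = 5.670×10⁻⁸×4.25447×10²¹×(27892.2)⁴ = 1.46×10³² W.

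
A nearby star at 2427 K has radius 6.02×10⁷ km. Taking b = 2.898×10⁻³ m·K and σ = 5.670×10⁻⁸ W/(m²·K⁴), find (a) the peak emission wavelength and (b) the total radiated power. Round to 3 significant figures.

λ_max ≈ 1.19 μm; P ≈ 8.96×10²⁸ W

(a) λ_max = b/T = 2.898×10⁻³/2427 = 1.194×10⁻⁶ m = 1.19 μm.
Surface area A = 4πR² = 4π(6.02×10¹⁰ m)² = 4.55410×10²² m².
(b) P = σAT⁴ = 5.670×10⁻⁸×4.55410×10²²×(2427)⁴ = 8.96×10²⁸ W.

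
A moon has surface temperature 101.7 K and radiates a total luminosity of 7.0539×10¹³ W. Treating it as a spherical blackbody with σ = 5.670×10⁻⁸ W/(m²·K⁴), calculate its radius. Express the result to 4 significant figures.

R ≈ 9.620×10⁵ m

L = 4πR²σT⁴ ⇒ R = √(L/(4πσT⁴)).
σT⁴ = 6.06550 W/m², so R = √(7.0539×10¹³/(4π×6.06550)) = 9.620×10⁵ m.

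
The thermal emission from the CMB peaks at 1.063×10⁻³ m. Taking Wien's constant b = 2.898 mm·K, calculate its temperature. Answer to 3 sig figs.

T ≈ 2.73 K

Wien's law gives T = b/λ_max = (2.898×10⁻³ m·K)/(1.063×10⁻³ m) = 2.73 K.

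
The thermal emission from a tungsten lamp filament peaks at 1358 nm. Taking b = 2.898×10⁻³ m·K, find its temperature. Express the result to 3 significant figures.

T ≈ 2.13×10³ K

Wien's law gives T = b/λ_max = (2.898×10⁻³ m·K)/(1.358×10⁻⁶ m) = 2.13×10³ K.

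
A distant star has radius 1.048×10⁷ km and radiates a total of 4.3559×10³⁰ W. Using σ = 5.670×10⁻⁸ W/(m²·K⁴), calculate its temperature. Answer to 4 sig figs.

T ≈ 1.536×10⁴ K

Surface area A = 4πR² = 4π(1.048×10¹⁰ m)² = 1.38017×10²¹ m².
P = σAT⁴ ⇒ T = (P/(σA))^(1/4) = (4.3559×10³⁰/(5.670×10⁻⁸×1.38017×10²¹))^(1/4) = 1.536×10⁴ K.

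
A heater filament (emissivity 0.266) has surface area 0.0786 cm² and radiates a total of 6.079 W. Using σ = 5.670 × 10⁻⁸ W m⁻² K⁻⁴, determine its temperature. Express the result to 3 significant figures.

Area A = 0.0786 cm² = 7.86×10⁻⁶ m².
P = εσAT⁴ ⇒ T = (P/(εσA))^(1/4) = (6.079/(0.266×5.670×10⁻⁸×7.86×10⁻⁶))^(1/4) = 2.68×10³ K.

T ≈ 2.68×10³ K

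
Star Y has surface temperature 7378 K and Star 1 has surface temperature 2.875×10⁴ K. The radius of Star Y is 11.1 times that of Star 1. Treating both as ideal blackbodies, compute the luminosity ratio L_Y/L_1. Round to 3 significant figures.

L_Y/L_1 ≈ 0.534

L ∝ R²T⁴, so L_Y/L_1 = (R_Y/R_1)²(T_Y/T_1)⁴ = (11.1)² × (7378/2.875×10⁴)⁴ = 123.21 × 4.33714×10⁻³ = 0.534.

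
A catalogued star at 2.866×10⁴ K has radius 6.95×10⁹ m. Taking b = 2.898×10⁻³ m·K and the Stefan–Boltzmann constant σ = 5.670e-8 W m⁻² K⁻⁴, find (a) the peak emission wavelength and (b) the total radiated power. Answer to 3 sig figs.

λ_max ≈ 101 nm; P ≈ 2.32×10³¹ W

(a) λ_max = b/T = 2.898×10⁻³/2.866×10⁴ = 1.011×10⁻⁷ m = 101 nm.
Surface area A = 4πR² = 4π(6.95×10⁹ m)² = 6.06987×10²⁰ m².
(b) P = σAT⁴ = 5.670×10⁻⁸×6.06987×10²⁰×(2.866×10⁴)⁴ = 2.32×10³¹ W.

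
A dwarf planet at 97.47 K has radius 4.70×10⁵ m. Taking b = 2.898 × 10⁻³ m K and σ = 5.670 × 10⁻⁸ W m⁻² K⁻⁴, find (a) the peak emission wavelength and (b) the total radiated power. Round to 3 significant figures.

λ_max ≈ 29.7 μm; P ≈ 1.42×10¹³ W

(a) λ_max = b/T = 2.898×10⁻³/97.47 = 2.973×10⁻⁵ m = 29.7 μm.
Surface area A = 4πR² = 4π(4.70×10⁵ m)² = 2.77591×10¹² m².
(b) P = σAT⁴ = 5.670×10⁻⁸×2.77591×10¹²×(97.47)⁴ = 1.42×10¹³ W.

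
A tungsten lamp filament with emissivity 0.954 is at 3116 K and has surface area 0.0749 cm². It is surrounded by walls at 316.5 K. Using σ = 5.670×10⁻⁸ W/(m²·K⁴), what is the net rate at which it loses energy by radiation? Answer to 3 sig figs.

Area A = 0.0749 cm² = 7.49×10⁻⁶ m².
Net radiated power P_net = εσA(T⁴ − T₀⁴) = 0.954×5.670×10⁻⁸×7.49×10⁻⁶×(3116⁴ − 316.5⁴).
T⁴ − T₀⁴ = 9.42735×10¹³ − 1.00345×10¹⁰ = 9.42635×10¹³ K⁴, so P_net = 38.2 W.

Net loss ≈ 38.2 W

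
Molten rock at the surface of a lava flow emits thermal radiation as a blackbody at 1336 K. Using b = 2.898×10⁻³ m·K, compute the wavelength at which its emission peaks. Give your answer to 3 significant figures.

λ_max ≈ 2.17 μm

Wien's displacement law: λ_max = b/T = (2.898×10⁻³ m·K)/(1336 K) = 2.169×10⁻⁶ m.
That is 2.17 μm, in the infrared range.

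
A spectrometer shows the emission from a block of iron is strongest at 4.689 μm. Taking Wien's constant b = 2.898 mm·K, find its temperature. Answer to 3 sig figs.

T ≈ 618 K

Wien's law gives T = b/λ_max = (2.898×10⁻³ m·K)/(4.689×10⁻⁶ m) = 618 K.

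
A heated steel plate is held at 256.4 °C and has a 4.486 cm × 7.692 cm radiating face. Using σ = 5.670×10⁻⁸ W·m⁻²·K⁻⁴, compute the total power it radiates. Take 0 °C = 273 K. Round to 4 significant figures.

P ≈ 15.37 W

T = 256.4 °C + 273 = 529.4 K.
Area A = 0.04486 × 0.07692 = 3.45063×10⁻³ m².
P = σAT⁴ = 5.670×10⁻⁸ × 3.45063×10⁻³ × (529.4)⁴ = 15.37 W.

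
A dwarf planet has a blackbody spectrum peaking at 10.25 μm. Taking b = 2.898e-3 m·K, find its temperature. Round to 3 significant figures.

T ≈ 283 K

Wien's law gives T = b/λ_max = (2.898×10⁻³ m·K)/(1.025×10⁻⁵ m) = 283 K.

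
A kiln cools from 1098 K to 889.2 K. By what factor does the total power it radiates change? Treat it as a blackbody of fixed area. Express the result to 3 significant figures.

P₂/P₁ ≈ 0.430

P ∝ T⁴, so P₂/P₁ = (T₂/T₁)⁴ = (889.2/1098)⁴ = (0.809836)⁴ = 0.430.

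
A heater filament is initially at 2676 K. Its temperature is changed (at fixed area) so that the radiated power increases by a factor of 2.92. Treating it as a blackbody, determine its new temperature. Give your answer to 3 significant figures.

T₂ ≈ 3.50×10³ K

P ∝ T⁴, so T₂/T₁ = (P₂/P₁)^(1/4) = (2.92)^(1/4) = 1.30721.
T₂ = 2676 × 1.30721 = 3.50×10³ K.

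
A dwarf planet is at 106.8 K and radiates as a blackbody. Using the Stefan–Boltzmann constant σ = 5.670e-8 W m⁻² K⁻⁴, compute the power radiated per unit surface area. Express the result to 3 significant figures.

I ≈ 7.38 W/m²

Stefan–Boltzmann: I = σT⁴ = 5.670×10⁻⁸ × (106.8)⁴ = 7.38 W/m².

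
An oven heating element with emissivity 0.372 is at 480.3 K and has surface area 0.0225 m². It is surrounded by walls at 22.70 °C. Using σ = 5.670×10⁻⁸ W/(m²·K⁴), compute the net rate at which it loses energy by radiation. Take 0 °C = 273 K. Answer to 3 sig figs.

Surroundings: T = 22.70 °C + 273 = 295.70 K.
Area A = 0.0225 m².
Net radiated power P_net = εσA(T⁴ − T₀⁴) = 0.372×5.670×10⁻⁸×0.0225×(480.3⁴ − 295.70⁴).
T⁴ − T₀⁴ = 5.32170×10¹⁰ − 7.64549×10⁹ = 4.55715×10¹⁰ K⁴, so P_net = 21.6 W.

Net loss ≈ 21.6 W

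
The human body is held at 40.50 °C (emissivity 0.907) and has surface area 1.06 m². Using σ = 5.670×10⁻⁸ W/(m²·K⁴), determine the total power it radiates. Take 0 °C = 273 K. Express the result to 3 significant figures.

P ≈ 527 W

T = 40.50 °C + 273 = 313.50 K.
Area A = 1.06 m².
P = εσAT⁴ = 0.907 × 5.670×10⁻⁸ × 1.06 × (313.50)⁴ = 527 W.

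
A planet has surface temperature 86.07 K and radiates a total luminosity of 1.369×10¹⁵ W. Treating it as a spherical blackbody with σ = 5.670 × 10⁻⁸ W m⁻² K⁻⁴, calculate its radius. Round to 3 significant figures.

L = 4πR²σT⁴ ⇒ R = √(L/(4πσT⁴)).
σT⁴ = 3.11165 W/m², so R = √(1.369×10¹⁵/(4π×3.11165)) = 5.92×10⁶ m.

R ≈ 5.92×10⁶ m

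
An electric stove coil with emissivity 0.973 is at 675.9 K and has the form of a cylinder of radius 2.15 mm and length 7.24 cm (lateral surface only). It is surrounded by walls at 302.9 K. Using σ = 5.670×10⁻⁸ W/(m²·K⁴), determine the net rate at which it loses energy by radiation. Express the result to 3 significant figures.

Net loss ≈ 10.8 W

Lateral area A = 2πrL = 2π×2.15×10⁻³×0.0724 = 9.78041×10⁻⁴ m².
Net radiated power P_net = εσA(T⁴ − T₀⁴) = 0.973×5.670×10⁻⁸×9.78041×10⁻⁴×(675.9⁴ − 302.9⁴).
T⁴ − T₀⁴ = 2.08704×10¹¹ − 8.41777×10⁹ = 2.00286×10¹¹ K⁴, so P_net = 10.8 W.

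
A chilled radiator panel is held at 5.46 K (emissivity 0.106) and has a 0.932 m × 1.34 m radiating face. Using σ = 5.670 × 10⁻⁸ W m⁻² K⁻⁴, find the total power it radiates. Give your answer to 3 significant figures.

Area A = 0.932 × 1.34 = 1.24888 m².
P = εσAT⁴ = 0.106 × 5.670×10⁻⁸ × 1.24888 × (5.46)⁴ = 6.67×10⁻⁶ W.

P ≈ 6.67×10⁻⁶ W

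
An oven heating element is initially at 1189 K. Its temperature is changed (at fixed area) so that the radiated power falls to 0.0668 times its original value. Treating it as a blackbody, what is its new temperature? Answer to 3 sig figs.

T₂ ≈ 604 K

P ∝ T⁴, so T₂/T₁ = (P₂/P₁)^(1/4) = (0.0668)^(1/4) = 0.508387.
T₂ = 1189 × 0.508387 = 604 K.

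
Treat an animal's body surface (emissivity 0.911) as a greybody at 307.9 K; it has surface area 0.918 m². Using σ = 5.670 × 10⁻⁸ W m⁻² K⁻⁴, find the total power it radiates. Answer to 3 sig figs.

Area A = 0.918 m².
P = εσAT⁴ = 0.911 × 5.670×10⁻⁸ × 0.918 × (307.9)⁴ = 426 W.

P ≈ 426 W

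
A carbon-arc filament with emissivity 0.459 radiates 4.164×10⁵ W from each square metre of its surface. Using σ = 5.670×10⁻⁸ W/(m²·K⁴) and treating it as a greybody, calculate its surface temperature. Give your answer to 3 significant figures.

I = εσT⁴, so T = (I/εσ)^(1/4) = (4.164×10⁵/(0.459×5.670×10⁻⁸))^(1/4) = 2.00×10³ K.

T ≈ 2.00×10³ K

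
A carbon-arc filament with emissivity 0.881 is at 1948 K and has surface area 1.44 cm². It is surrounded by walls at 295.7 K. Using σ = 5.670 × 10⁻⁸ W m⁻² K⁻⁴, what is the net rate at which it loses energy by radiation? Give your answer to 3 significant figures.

Area A = 1.44 cm² = 1.44×10⁻⁴ m².
Net radiated power P_net = εσA(T⁴ − T₀⁴) = 0.881×5.670×10⁻⁸×1.44×10⁻⁴×(1948⁴ − 295.7⁴).
T⁴ − T₀⁴ = 1.43998×10¹³ − 7.64549×10⁹ = 1.43922×10¹³ K⁴, so P_net = 104 W.

Net loss ≈ 104 W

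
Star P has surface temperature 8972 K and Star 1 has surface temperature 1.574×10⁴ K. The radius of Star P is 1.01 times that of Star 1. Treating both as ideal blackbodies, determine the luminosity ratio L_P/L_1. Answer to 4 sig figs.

L ∝ R²T⁴, so L_P/L_1 = (R_P/R_1)²(T_P/T_1)⁴ = (1.01)² × (8972/1.574×10⁴)⁴ = 1.0201 × 0.105569 = 0.1077.

L_P/L_1 ≈ 0.1077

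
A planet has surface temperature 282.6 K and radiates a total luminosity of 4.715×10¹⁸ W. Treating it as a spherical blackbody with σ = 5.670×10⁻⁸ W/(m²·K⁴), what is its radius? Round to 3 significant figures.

L = 4πR²σT⁴ ⇒ R = √(L/(4πσT⁴)).
σT⁴ = 361.636 W/m², so R = √(4.715×10¹⁸/(4π×361.636)) = 3.22×10⁷ m.

R ≈ 3.22×10⁷ m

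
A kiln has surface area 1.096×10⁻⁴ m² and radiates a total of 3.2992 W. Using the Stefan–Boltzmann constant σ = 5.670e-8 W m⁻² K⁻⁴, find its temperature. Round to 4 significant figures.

T ≈ 853.6 K

Area A = 1.096×10⁻⁴ m².
P = σAT⁴ ⇒ T = (P/(σA))^(1/4) = (3.2992/(5.670×10⁻⁸×1.096×10⁻⁴))^(1/4) = 853.6 K.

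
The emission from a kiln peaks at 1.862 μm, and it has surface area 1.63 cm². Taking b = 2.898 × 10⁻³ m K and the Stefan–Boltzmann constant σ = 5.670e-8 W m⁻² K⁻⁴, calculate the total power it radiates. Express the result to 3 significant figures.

Wien's law: T = b/λ_max = 2.898×10⁻³/1.862×10⁻⁶ = 1556.39 K.
Area A = 1.63 cm² = 1.63×10⁻⁴ m².
Then P = σAT⁴ = 5.670×10⁻⁸×1.63×10⁻⁴×(1556.39)⁴ = 54.2 W.

P ≈ 54.2 W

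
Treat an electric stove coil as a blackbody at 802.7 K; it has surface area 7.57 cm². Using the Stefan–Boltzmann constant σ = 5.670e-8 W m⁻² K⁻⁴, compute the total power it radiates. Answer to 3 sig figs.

Area A = 7.57 cm² = 7.57×10⁻⁴ m².
P = σAT⁴ = 5.670×10⁻⁸ × 7.57×10⁻⁴ × (802.7)⁴ = 17.8 W.

P ≈ 17.8 W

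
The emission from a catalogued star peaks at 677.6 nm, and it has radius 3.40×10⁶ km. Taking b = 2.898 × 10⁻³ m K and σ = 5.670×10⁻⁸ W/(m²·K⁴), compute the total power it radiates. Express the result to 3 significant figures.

P ≈ 2.76×10²⁷ W

Wien's law: T = b/λ_max = 2.898×10⁻³/6.776×10⁻⁷ = 4276.86 K.
Surface area A = 4πR² = 4π(3.40×10⁹ m)² = 1.45267×10²⁰ m².
Then P = σAT⁴ = 5.670×10⁻⁸×1.45267×10²⁰×(4276.86)⁴ = 2.76×10²⁷ W.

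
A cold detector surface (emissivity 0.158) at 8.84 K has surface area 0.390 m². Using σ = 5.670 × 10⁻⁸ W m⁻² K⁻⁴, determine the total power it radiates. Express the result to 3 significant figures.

P ≈ 2.13×10⁻⁵ W

Area A = 0.390 m².
P = εσAT⁴ = 0.158 × 5.670×10⁻⁸ × 0.390 × (8.84)⁴ = 2.13×10⁻⁵ W.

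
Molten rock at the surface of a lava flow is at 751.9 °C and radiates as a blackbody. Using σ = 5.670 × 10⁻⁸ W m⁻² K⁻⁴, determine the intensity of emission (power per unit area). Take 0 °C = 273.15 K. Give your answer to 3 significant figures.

T = 751.9 °C + 273.15 = 1025.05 K.
Stefan–Boltzmann: I = σT⁴ = 5.670×10⁻⁸ × (1025.05)⁴ = 6.26×10⁴ W/m².

I ≈ 6.26×10⁴ W/m²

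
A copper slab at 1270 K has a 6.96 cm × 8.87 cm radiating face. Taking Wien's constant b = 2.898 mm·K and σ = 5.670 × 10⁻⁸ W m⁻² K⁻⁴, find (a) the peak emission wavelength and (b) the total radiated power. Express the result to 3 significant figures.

(a) λ_max = b/T = 2.898×10⁻³/1270 = 2.282×10⁻⁶ m = 2.28 μm.
Area A = 0.0696 × 0.0887 = 6.17352×10⁻³ m².
(b) P = σAT⁴ = 5.670×10⁻⁸×6.17352×10⁻³×(1270)⁴ = 911 W.

λ_max ≈ 2.28 μm; P ≈ 911 W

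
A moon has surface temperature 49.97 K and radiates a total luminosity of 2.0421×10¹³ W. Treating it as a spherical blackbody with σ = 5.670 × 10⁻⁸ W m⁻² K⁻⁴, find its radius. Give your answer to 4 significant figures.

R ≈ 2.144×10⁶ m

L = 4πR²σT⁴ ⇒ R = √(L/(4πσT⁴)).
σT⁴ = 0.353525 W/m², so R = √(2.0421×10¹³/(4π×0.353525)) = 2.144×10⁶ m.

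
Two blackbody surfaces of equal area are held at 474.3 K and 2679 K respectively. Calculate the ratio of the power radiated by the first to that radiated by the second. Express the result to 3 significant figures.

P₁/P₂ ≈ 9.82×10⁻⁴

With equal areas, P₁/P₂ = (T₁/T₂)⁴ = (474.3/2679)⁴ = 9.82×10⁻⁴.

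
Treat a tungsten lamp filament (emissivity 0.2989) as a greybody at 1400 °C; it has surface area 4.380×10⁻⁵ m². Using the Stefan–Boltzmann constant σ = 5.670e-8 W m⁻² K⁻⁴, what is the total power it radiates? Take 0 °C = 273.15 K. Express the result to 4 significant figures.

T = 1400 °C + 273.15 = 1673.15 K.
Area A = 4.380×10⁻⁵ m².
P = εσAT⁴ = 0.2989 × 5.670×10⁻⁸ × 4.380×10⁻⁵ × (1673.15)⁴ = 5.817 W.

P ≈ 5.817 W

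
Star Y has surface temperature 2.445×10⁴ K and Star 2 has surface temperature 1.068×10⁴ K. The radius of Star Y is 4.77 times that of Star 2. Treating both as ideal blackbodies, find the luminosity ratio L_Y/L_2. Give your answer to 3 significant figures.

L ∝ R²T⁴, so L_Y/L_2 = (R_Y/R_2)²(T_Y/T_2)⁴ = (4.77)² × (2.445×10⁴/1.068×10⁴)⁴ = 22.7529 × 27.4682 = 625.

L_Y/L_2 ≈ 625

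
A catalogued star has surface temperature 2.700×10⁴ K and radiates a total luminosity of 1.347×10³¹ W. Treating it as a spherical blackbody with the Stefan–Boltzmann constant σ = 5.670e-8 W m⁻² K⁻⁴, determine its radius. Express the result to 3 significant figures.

R ≈ 5.96×10⁹ m

L = 4πR²σT⁴ ⇒ R = √(L/(4πσT⁴)).
σT⁴ = 3.01327×10¹⁰ W/m², so R = √(1.347×10³¹/(4π×3.01327×10¹⁰)) = 5.96×10⁹ m.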